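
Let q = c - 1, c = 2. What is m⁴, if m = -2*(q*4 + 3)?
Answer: 38416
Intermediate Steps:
q = 1 (q = 2 - 1 = 1)
m = -14 (m = -2*(1*4 + 3) = -2*(4 + 3) = -2*7 = -14)
m⁴ = (-14)⁴ = 38416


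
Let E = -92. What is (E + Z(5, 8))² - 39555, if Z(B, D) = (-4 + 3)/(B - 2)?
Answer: -279266/9 ≈ -31030.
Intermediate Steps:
Z(B, D) = -1/(-2 + B)
(E + Z(5, 8))² - 39555 = (-92 - 1/(-2 + 5))² - 39555 = (-92 - 1/3)² - 39555 = (-92 - 1*⅓)² - 39555 = (-92 - ⅓)² - 39555 = (-277/3)² - 39555 = 76729/9 - 39555 = -279266/9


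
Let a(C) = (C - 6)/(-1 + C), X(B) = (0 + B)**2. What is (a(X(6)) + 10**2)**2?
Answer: 498436/49 ≈ 10172.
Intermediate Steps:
X(B) = B**2
a(C) = (-6 + C)/(-1 + C)
(a(X(6)) + 10**2)**2 = ((-6 + 6**2)/(-1 + 6**2) + 10**2)**2 = ((-6 + 36)/(-1 + 36) + 100)**2 = (30/35 + 100)**2 = ((1/35)*30 + 100)**2 = (6/7 + 100)**2 = (706/7)**2 = 498436/49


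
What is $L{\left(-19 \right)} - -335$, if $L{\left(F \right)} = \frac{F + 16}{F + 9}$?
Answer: $\frac{3353}{10} \approx 335.3$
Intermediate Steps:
$L{\left(F \right)} = \frac{16 + F}{9 + F}$
$L{\left(-19 \right)} - -335 = \frac{16 - 19}{9 - 19} - -335 = \frac{1}{-10} \left(-3\right) + 335 = \left(- \frac{1}{10}\right) \left(-3\right) + 335 = \frac{3}{10} + 335 = \frac{3353}{10}$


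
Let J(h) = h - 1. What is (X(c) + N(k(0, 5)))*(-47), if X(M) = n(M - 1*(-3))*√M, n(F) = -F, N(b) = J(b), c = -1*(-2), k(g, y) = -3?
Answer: 188 + 235*√2 ≈ 520.34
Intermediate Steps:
J(h) = -1 + h
c = 2
N(b) = -1 + b
X(M) = √M*(-3 - M) (X(M) = (-(M - 1*(-3)))*√M = (-(M + 3))*√M = (-(3 + M))*√M = (-3 - M)*√M = √M*(-3 - M))
(X(c) + N(k(0, 5)))*(-47) = (√2*(-3 - 1*2) + (-1 - 3))*(-47) = (√2*(-3 - 2) - 4)*(-47) = (√2*(-5) - 4)*(-47) = (-5*√2 - 4)*(-47) = (-4 - 5*√2)*(-47) = 188 + 235*√2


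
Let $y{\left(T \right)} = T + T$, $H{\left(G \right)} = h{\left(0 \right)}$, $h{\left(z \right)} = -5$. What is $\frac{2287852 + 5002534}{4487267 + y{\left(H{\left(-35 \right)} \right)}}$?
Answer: $\frac{7290386}{4487257} \approx 1.6247$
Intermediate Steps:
$H{\left(G \right)} = -5$
$y{\left(T \right)} = 2 T$
$\frac{2287852 + 5002534}{4487267 + y{\left(H{\left(-35 \right)} \right)}} = \frac{2287852 + 5002534}{4487267 + 2 \left(-5\right)} = \frac{7290386}{4487267 - 10} = \frac{7290386}{4487257}$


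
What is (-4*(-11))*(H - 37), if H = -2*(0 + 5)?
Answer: -2068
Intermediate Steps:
H = -10 (H = -2*5 = -10)
(-4*(-11))*(H - 37) = (-4*(-11))*(-10 - 37) = 44*(-47) = -2068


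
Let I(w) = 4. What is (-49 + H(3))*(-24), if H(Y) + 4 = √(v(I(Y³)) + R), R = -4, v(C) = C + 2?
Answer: 1272 - 24*√2 ≈ 1238.1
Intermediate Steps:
v(C) = 2 + C
H(Y) = -4 + √2 (H(Y) = -4 + √((2 + 4) - 4) = -4 + √(6 - 4) = -4 + √2)
(-49 + H(3))*(-24) = (-49 + (-4 + √2))*(-24) = (-53 + √2)*(-24) = 1272 - 24*√2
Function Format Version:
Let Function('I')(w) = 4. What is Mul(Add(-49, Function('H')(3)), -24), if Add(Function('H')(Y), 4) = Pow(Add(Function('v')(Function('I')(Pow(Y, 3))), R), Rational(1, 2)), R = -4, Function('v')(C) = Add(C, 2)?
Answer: Add(1272, Mul(-24, Pow(2, Rational(1, 2)))) ≈ 1238.1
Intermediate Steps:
Function('v')(C) = Add(2, C)
Function('H')(Y) = Add(-4, Pow(2, Rational(1, 2))) (Function('H')(Y) = Add(-4, Pow(Add(Add(2, 4), -4), Rational(1, 2))) = Add(-4, Pow(Add(6, -4), Rational(1, 2))) = Add(-4, Pow(2, Rational(1, 2))))
Mul(Add(-49, Function('H')(3)), -24) = Mul(Add(-49, Add(-4, Pow(2, Rational(1, 2)))), -24) = Mul(Add(-53, Pow(2, Rational(1, 2))), -24) = Add(1272, Mul(-24, Pow(2, Rational(1, 2))))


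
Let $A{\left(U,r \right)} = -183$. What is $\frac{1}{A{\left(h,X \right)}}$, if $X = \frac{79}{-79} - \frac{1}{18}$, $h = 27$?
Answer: $- \frac{1}{183} \approx -0.0054645$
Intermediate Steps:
$X = - \frac{19}{18}$ ($X = 79 \left(- \frac{1}{79}\right) - \frac{1}{18} = -1 - \frac{1}{18} = - \frac{19}{18} \approx -1.0556$)
$\frac{1}{A{\left(h,X \right)}} = \frac{1}{-183} = - \frac{1}{183}$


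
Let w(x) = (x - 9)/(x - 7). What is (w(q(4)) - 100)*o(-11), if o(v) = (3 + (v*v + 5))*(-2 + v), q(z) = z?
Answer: 164905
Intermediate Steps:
o(v) = (-2 + v)*(8 + v²) (o(v) = (3 + (v² + 5))*(-2 + v) = (3 + (5 + v²))*(-2 + v) = (8 + v²)*(-2 + v) = (-2 + v)*(8 + v²))
w(x) = (-9 + x)/(-7 + x)
(w(q(4)) - 100)*o(-11) = ((-9 + 4)/(-7 + 4) - 100)*(-16 + (-11)³ - 2*(-11)² + 8*(-11)) = (-5/(-3) - 100)*(-16 - 1331 - 2*121 - 88) = (-⅓*(-5) - 100)*(-16 - 1331 - 242 - 88) = (5/3 - 100)*(-1677) = -295/3*(-1677) = 164905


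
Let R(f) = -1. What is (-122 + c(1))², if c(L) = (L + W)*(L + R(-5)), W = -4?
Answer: 14884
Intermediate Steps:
c(L) = (-1 + L)*(-4 + L) (c(L) = (L - 4)*(L - 1) = (-4 + L)*(-1 + L) = (-1 + L)*(-4 + L))
(-122 + c(1))² = (-122 + (4 + 1² - 5*1))² = (-122 + (4 + 1 - 5))² = (-122 + 0)² = (-122)² = 14884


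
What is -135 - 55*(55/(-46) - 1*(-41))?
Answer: -106915/46 ≈ -2324.2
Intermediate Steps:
-135 - 55*(55/(-46) - 1*(-41)) = -135 - 55*(55*(-1/46) + 41) = -135 - 55*(-55/46 + 41) = -135 - 55*1831/46 = -135 - 100705/46 = -106915/46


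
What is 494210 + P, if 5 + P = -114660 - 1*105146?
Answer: 274399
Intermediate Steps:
P = -219811 (P = -5 + (-114660 - 1*105146) = -5 + (-114660 - 105146) = -5 - 219806 = -219811)
494210 + P = 494210 - 219811 = 274399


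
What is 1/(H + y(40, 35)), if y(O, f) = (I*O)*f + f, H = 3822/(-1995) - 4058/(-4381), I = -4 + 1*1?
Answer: -416195/1733864007 ≈ -0.00024004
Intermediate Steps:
I = -3 (I = -4 + 1 = -3)
H = -411832/416195 (H = 3822*(-1/1995) - 4058*(-1/4381) = -182/95 + 4058/4381 = -411832/416195 ≈ -0.98952)
y(O, f) = f - 3*O*f (y(O, f) = (-3*O)*f + f = -3*O*f + f = f - 3*O*f)
1/(H + y(40, 35)) = 1/(-411832/416195 + 35*(1 - 3*40)) = 1/(-411832/416195 + 35*(1 - 120)) = 1/(-411832/416195 + 35*(-119)) = 1/(-411832/416195 - 4165) = 1/(-1733864007/416195) = -416195/1733864007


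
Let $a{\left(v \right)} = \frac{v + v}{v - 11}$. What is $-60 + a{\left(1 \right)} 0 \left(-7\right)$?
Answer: $-60$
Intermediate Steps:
$a{\left(v \right)} = \frac{2 v}{-11 + v}$
$-60 + a{\left(1 \right)} 0 \left(-7\right) = -60 + 2 \cdot 1 \frac{1}{-11 + 1} \cdot 0 \left(-7\right) = -60 + 2 \cdot 1 \frac{1}{-10} \cdot 0 = -60 + 2 \cdot 1 \left(- \frac{1}{10}\right) 0 = -60 - 0 = -60 + 0 = -60$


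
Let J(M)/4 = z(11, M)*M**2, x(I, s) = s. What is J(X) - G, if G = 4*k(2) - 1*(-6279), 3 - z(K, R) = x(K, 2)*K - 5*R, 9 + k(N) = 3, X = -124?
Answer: -39307311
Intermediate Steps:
k(N) = -6 (k(N) = -9 + 3 = -6)
z(K, R) = 3 - 2*K + 5*R (z(K, R) = 3 - (2*K - 5*R) = 3 - (-5*R + 2*K) = 3 + (-2*K + 5*R) = 3 - 2*K + 5*R)
G = 6255 (G = 4*(-6) - 1*(-6279) = -24 + 6279 = 6255)
J(M) = 4*M**2*(-19 + 5*M) (J(M) = 4*((3 - 2*11 + 5*M)*M**2) = 4*((3 - 22 + 5*M)*M**2) = 4*((-19 + 5*M)*M**2) = 4*(M**2*(-19 + 5*M)) = 4*M**2*(-19 + 5*M))
J(X) - G = (-124)**2*(-76 + 20*(-124)) - 1*6255 = 15376*(-76 - 2480) - 6255 = 15376*(-2556) - 6255 = -39301056 - 6255 = -39307311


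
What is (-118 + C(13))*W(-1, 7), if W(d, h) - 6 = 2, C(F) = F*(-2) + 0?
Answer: -1152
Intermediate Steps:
C(F) = -2*F (C(F) = -2*F + 0 = -2*F)
W(d, h) = 8 (W(d, h) = 6 + 2 = 8)
(-118 + C(13))*W(-1, 7) = (-118 - 2*13)*8 = (-118 - 26)*8 = -144*8 = -1152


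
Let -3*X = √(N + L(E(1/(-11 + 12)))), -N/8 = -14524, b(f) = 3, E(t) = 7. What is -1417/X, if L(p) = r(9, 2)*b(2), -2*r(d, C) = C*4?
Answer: 4251*√29045/58090 ≈ 12.472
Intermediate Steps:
r(d, C) = -2*C (r(d, C) = -C*4/2 = -2*C)
L(p) = -12 (L(p) = -2*2*3 = -4*3 = -12)
N = 116192 (N = -8*(-14524) = 116192)
X = -2*√29045/3 (X = -√(116192 - 12)/3 = -2*√29045/3 ≈ -113.62)
-1417/X = -1417*(-3*√29045/58090) = -(-4251)*√29045/58090 = 4251*√29045/58090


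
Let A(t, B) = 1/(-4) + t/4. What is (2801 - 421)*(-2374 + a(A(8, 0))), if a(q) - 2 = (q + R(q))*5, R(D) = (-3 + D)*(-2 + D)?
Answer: -22483265/4 ≈ -5.6208e+6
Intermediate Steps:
A(t, B) = -¼ + t/4 (A(t, B) = 1*(-¼) + t*(¼) = -¼ + t/4)
a(q) = 32 - 20*q + 5*q² (a(q) = 2 + (q + (6 + q² - 5*q))*5 = 2 + (6 + q² - 4*q)*5 = 2 + (30 - 20*q + 5*q²) = 32 - 20*q + 5*q²)
(2801 - 421)*(-2374 + a(A(8, 0))) = (2801 - 421)*(-2374 + (32 - 20*(-¼ + (¼)*8) + 5*(-¼ + (¼)*8)²)) = 2380*(-2374 + (32 - 20*(-¼ + 2) + 5*(-¼ + 2)²)) = 2380*(-2374 + (32 - 20*7/4 + 5*(7/4)²)) = 2380*(-2374 + (32 - 35 + 5*(49/16))) = 2380*(-2374 + (32 - 35 + 245/16)) = 2380*(-2374 + 197/16) = 2380*(-37787/16) = -22483265/4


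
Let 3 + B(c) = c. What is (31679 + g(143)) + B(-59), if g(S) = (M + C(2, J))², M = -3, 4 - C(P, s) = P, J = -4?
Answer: 31618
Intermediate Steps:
C(P, s) = 4 - P
B(c) = -3 + c
g(S) = 1 (g(S) = (-3 + (4 - 1*2))² = (-3 + (4 - 2))² = (-3 + 2)² = (-1)² = 1)
(31679 + g(143)) + B(-59) = (31679 + 1) + (-3 - 59) = 31680 - 62 = 31618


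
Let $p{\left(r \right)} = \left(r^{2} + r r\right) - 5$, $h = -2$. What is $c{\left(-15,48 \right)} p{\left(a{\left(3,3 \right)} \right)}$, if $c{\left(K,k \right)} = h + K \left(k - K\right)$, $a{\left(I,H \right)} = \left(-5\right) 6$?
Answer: $-1699865$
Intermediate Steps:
$a{\left(I,H \right)} = -30$
$c{\left(K,k \right)} = -2 + K \left(k - K\right)$
$p{\left(r \right)} = -5 + 2 r^{2}$ ($p{\left(r \right)} = \left(r^{2} + r^{2}\right) - 5 = 2 r^{2} - 5 = -5 + 2 r^{2}$)
$c{\left(-15,48 \right)} p{\left(a{\left(3,3 \right)} \right)} = \left(-2 - \left(-15\right)^{2} - 720\right) \left(-5 + 2 \left(-30\right)^{2}\right) = \left(-2 - 225 - 720\right) \left(-5 + 2 \cdot 900\right) = \left(-2 - 225 - 720\right) \left(-5 + 1800\right) = \left(-947\right) 1795 = -1699865$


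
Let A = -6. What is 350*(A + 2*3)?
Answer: 0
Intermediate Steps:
350*(A + 2*3) = 350*(-6 + 2*3) = 350*(-6 + 6) = 350*0 = 0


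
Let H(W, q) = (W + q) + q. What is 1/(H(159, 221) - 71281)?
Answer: -1/70680 ≈ -1.4148e-5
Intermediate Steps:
H(W, q) = W + 2*q
1/(H(159, 221) - 71281) = 1/((159 + 2*221) - 71281) = 1/((159 + 442) - 71281) = 1/(601 - 71281) = 1/(-70680) = -1/70680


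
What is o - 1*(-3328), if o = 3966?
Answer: 7294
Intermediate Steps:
o - 1*(-3328) = 3966 - 1*(-3328) = 3966 + 3328 = 7294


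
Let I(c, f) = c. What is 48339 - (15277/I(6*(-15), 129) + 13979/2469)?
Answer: 3592623331/74070 ≈ 48503.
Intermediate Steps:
48339 - (15277/I(6*(-15), 129) + 13979/2469) = 48339 - (15277/((6*(-15))) + 13979/2469) = 48339 - (15277/(-90) + 13979*(1/2469)) = 48339 - (15277*(-1/90) + 13979/2469) = 48339 - (-15277/90 + 13979/2469) = 48339 - 1*(-12153601/74070) = 48339 + 12153601/74070 = 3592623331/74070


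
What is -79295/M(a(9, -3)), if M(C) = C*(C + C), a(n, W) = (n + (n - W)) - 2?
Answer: -79295/722 ≈ -109.83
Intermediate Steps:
a(n, W) = -2 - W + 2*n (a(n, W) = (-W + 2*n) - 2 = -2 - W + 2*n)
M(C) = 2*C**2 (M(C) = C*(2*C) = 2*C**2)
-79295/M(a(9, -3)) = -79295*1/(2*(-2 - 1*(-3) + 2*9)**2) = -79295*1/(2*(-2 + 3 + 18)**2) = -79295/(2*19**2) = -79295/(2*361) = -79295/722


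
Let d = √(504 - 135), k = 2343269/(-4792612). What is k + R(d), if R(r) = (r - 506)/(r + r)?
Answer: 53037/4792612 - 253*√41/123 ≈ -13.160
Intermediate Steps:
k = -2343269/4792612 (k = 2343269*(-1/4792612) = -2343269/4792612 ≈ -0.48893)
d = 3*√41 (d = √369 = 3*√41 ≈ 19.209)
R(r) = (-506 + r)/(2*r) (R(r) = (-506 + r)/((2*r)) = (-506 + r)*(1/(2*r)) = (-506 + r)/(2*r))
k + R(d) = -2343269/4792612 + (-506 + 3*√41)/(2*((3*√41))) = -2343269/4792612 + (√41/123)*(-506 + 3*√41)/2 = -2343269/4792612 + √41*(-506 + 3*√41)/246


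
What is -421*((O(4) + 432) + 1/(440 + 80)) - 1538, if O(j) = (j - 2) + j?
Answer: -96687141/520 ≈ -1.8594e+5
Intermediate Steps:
O(j) = -2 + 2*j (O(j) = (-2 + j) + j = -2 + 2*j)
-421*((O(4) + 432) + 1/(440 + 80)) - 1538 = -421*(((-2 + 2*4) + 432) + 1/(440 + 80)) - 1538 = -421*(((-2 + 8) + 432) + 1/520) - 1538 = -421*((6 + 432) + 1/520) - 1538 = -421*(438 + 1/520) - 1538 = -421*227761/520 - 1538 = -95887381/520 - 1538 = -96687141/520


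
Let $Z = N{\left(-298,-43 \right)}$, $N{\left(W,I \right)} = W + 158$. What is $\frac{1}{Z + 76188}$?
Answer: $\frac{1}{76048} \approx 1.315 \cdot 10^{-5}$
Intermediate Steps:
$N{\left(W,I \right)} = 158 + W$
$Z = -140$ ($Z = 158 - 298 = -140$)
$\frac{1}{Z + 76188} = \frac{1}{-140 + 76188} = \frac{1}{76048}$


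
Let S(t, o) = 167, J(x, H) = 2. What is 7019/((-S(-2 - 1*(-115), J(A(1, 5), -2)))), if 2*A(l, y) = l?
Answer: -7019/167 ≈ -42.030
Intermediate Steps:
A(l, y) = l/2
7019/((-S(-2 - 1*(-115), J(A(1, 5), -2)))) = 7019/((-1*167)) = 7019/(-167) = 7019*(-1/167) = -7019/167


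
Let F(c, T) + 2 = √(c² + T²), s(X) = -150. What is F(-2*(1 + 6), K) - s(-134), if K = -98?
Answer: 148 + 70*√2 ≈ 246.99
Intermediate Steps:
F(c, T) = -2 + √(T² + c²) (F(c, T) = -2 + √(c² + T²) = -2 + √(T² + c²))
F(-2*(1 + 6), K) - s(-134) = (-2 + √((-98)² + (-2*(1 + 6))²)) - 1*(-150) = (-2 + √(9604 + (-2*7)²)) + 150 = (-2 + √(9604 + (-14)²)) + 150 = (-2 + √(9604 + 196)) + 150 = (-2 + √9800) + 150 = (-2 + 70*√2) + 150 = 148 + 70*√2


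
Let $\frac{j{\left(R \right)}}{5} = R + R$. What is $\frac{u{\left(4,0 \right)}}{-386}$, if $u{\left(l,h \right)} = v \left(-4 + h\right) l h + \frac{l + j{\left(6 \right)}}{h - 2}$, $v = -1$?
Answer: $\frac{16}{193} \approx 0.082902$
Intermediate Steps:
$j{\left(R \right)} = 10 R$ ($j{\left(R \right)} = 5 \left(R + R\right) = 5 \cdot 2 R = 10 R$)
$u{\left(l,h \right)} = \frac{60 + l}{-2 + h} + h l \left(4 - h\right)$ ($u{\left(l,h \right)} = - (-4 + h) l h + \frac{l + 10 \cdot 6}{h - 2} = \left(4 - h\right) l h + \frac{l + 60}{-2 + h} = l \left(4 - h\right) h + \frac{60 + l}{-2 + h} = h l \left(4 - h\right) + \frac{60 + l}{-2 + h} = \frac{60 + l}{-2 + h} + h l \left(4 - h\right)$)
$\frac{u{\left(4,0 \right)}}{-386} = \frac{\frac{1}{-2 + 0} \left(60 + 4 - 4 \cdot 0^{3} - 0 \cdot 4 + 6 \cdot 4 \cdot 0^{2}\right)}{-386} = - \frac{\frac{1}{-2} \left(60 + 4 - 4 \cdot 0 + 0 + 6 \cdot 4 \cdot 0\right)}{386} = - \frac{\left(- \frac{1}{2}\right) \left(60 + 4 + 0 + 0 + 0\right)}{386} = - \frac{\left(- \frac{1}{2}\right) 64}{386} = \left(- \frac{1}{386}\right) \left(-32\right) = \frac{16}{193}$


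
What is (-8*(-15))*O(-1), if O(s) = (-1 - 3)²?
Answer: 1920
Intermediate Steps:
O(s) = 16 (O(s) = (-4)² = 16)
(-8*(-15))*O(-1) = -8*(-15)*16 = 120*16 = 1920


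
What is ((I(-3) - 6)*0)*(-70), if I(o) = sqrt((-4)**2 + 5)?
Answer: 0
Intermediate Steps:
I(o) = sqrt(21) (I(o) = sqrt(16 + 5) = sqrt(21))
((I(-3) - 6)*0)*(-70) = ((sqrt(21) - 6)*0)*(-70) = ((-6 + sqrt(21))*0)*(-70) = 0*(-70) = 0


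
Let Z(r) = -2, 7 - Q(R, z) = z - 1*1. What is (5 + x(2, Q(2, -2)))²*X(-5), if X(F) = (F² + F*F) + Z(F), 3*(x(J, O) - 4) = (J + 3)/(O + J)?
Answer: 108241/27 ≈ 4008.9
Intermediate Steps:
Q(R, z) = 8 - z (Q(R, z) = 7 - (z - 1*1) = 7 - (z - 1) = 7 - (-1 + z) = 7 + (1 - z) = 8 - z)
x(J, O) = 4 + (3 + J)/(3*(J + O)) (x(J, O) = 4 + ((J + 3)/(O + J))/3 = 4 + ((3 + J)/(J + O))/3 = 4 + (3 + J)/(3*(J + O)))
X(F) = -2 + 2*F² (X(F) = (F² + F*F) - 2 = (F² + F²) - 2 = 2*F² - 2 = -2 + 2*F²)
(5 + x(2, Q(2, -2)))²*X(-5) = (5 + (1 + 4*(8 - 1*(-2)) + (13/3)*2)/(2 + (8 - 1*(-2))))²*(-2 + 2*(-5)²) = (5 + (1 + 4*(8 + 2) + 26/3)/(2 + (8 + 2)))²*(-2 + 2*25) = (5 + (1 + 4*10 + 26/3)/(2 + 10))²*(-2 + 50) = (5 + (1 + 40 + 26/3)/12)²*48 = (5 + (1/12)*(149/3))²*48 = (5 + 149/36)²*48 = (329/36)²*48 = (108241/1296)*48 = 108241/27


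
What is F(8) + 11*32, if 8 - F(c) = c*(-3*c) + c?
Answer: 544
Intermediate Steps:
F(c) = 8 - c + 3*c² (F(c) = 8 - (c*(-3*c) + c) = 8 - (-3*c² + c) = 8 - (c - 3*c²) = 8 + (-c + 3*c²) = 8 - c + 3*c²)
F(8) + 11*32 = (8 - 1*8 + 3*8²) + 11*32 = (8 - 8 + 3*64) + 352 = (8 - 8 + 192) + 352 = 192 + 352 = 544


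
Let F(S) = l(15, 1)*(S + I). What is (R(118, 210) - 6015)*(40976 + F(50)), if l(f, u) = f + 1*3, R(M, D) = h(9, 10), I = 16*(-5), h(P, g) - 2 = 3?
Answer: -243020360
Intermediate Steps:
h(P, g) = 5 (h(P, g) = 2 + 3 = 5)
I = -80
R(M, D) = 5
l(f, u) = 3 + f (l(f, u) = f + 3 = 3 + f)
F(S) = -1440 + 18*S (F(S) = (3 + 15)*(S - 80) = 18*(-80 + S) = -1440 + 18*S)
(R(118, 210) - 6015)*(40976 + F(50)) = (5 - 6015)*(40976 + (-1440 + 18*50)) = -6010*(40976 + (-1440 + 900)) = -6010*(40976 - 540) = -6010*40436 = -243020360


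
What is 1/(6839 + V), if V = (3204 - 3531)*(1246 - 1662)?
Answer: 1/142871 ≈ 6.9993e-6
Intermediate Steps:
V = 136032 (V = -327*(-416) = 136032)
1/(6839 + V) = 1/(6839 + 136032) = 1/142871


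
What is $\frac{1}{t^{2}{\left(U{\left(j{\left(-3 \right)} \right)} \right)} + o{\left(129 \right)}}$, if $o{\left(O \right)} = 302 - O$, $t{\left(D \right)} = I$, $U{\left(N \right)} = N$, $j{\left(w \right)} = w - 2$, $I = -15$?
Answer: $\frac{1}{398} \approx 0.0025126$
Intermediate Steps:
$j{\left(w \right)} = -2 + w$
$t{\left(D \right)} = -15$
$\frac{1}{t^{2}{\left(U{\left(j{\left(-3 \right)} \right)} \right)} + o{\left(129 \right)}} = \frac{1}{\left(-15\right)^{2} + \left(302 - 129\right)} = \frac{1}{225 + \left(302 - 129\right)} = \frac{1}{225 + 173} = \frac{1}{398}$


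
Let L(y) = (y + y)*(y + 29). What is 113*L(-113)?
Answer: 2145192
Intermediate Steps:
L(y) = 2*y*(29 + y) (L(y) = (2*y)*(29 + y) = 2*y*(29 + y))
113*L(-113) = 113*(2*(-113)*(29 - 113)) = 113*(2*(-113)*(-84)) = 113*18984 = 2145192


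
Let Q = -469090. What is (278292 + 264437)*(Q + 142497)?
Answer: -177251492297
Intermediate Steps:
(278292 + 264437)*(Q + 142497) = (278292 + 264437)*(-469090 + 142497) = 542729*(-326593) = -177251492297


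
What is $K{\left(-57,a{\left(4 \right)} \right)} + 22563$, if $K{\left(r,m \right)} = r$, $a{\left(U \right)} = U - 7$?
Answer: $22506$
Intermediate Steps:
$a{\left(U \right)} = -7 + U$
$K{\left(-57,a{\left(4 \right)} \right)} + 22563 = -57 + 22563 = 22506$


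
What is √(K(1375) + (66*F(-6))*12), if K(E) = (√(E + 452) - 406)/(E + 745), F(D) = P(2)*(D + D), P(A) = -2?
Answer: √(21357173620 + 1590*√203)/1060 ≈ 137.87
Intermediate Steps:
F(D) = -4*D (F(D) = -2*(D + D) = -4*D)
K(E) = (-406 + √(452 + E))/(745 + E) (K(E) = (√(452 + E) - 406)/(745 + E) = (-406 + √(452 + E))/(745 + E))
√(K(1375) + (66*F(-6))*12) = √((-406 + √(452 + 1375))/(745 + 1375) + (66*(-4*(-6)))*12) = √((-406 + √1827)/2120 + (66*24)*12) = √((-406 + 3*√203)/2120 + 1584*12) = √((-203/1060 + 3*√203/2120) + 19008) = √(20148277/1060 + 3*√203/2120)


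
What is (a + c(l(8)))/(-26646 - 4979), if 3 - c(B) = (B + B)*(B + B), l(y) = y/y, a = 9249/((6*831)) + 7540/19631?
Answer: -40427131/1031820083250 ≈ -3.9180e-5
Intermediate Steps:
a = 73053853/32626722 (a = 9249/4986 + 7540*(1/19631) = 9249*(1/4986) + 7540/19631 = 3083/1662 + 7540/19631 = 73053853/32626722 ≈ 2.2391)
l(y) = 1
c(B) = 3 - 4*B² (c(B) = 3 - (B + B)*(B + B) = 3 - 2*B*2*B = 3 - 4*B²)
(a + c(l(8)))/(-26646 - 4979) = (73053853/32626722 + (3 - 4*1²))/(-26646 - 4979) = (73053853/32626722 + (3 - 4*1))/(-31625) = (73053853/32626722 + (3 - 4))*(-1/31625) = (73053853/32626722 - 1)*(-1/31625) = (40427131/32626722)*(-1/31625) = -40427131/1031820083250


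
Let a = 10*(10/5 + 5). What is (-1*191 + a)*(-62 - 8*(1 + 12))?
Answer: 20086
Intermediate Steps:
a = 70 (a = 10*(10*(⅕) + 5) = 10*(2 + 5) = 10*7 = 70)
(-1*191 + a)*(-62 - 8*(1 + 12)) = (-1*191 + 70)*(-62 - 8*(1 + 12)) = (-191 + 70)*(-62 - 8*13) = -121*(-62 - 104) = -121*(-166) = 20086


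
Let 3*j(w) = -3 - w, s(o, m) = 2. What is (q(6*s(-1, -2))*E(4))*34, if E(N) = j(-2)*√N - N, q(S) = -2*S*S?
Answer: 45696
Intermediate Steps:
q(S) = -2*S²
j(w) = -1 - w/3 (j(w) = (-3 - w)/3 = -1 - w/3)
E(N) = -N - √N/3 (E(N) = (-1 - ⅓*(-2))*√N - N = (-1 + ⅔)*√N - N = -√N/3 - N = -N - √N/3)
(q(6*s(-1, -2))*E(4))*34 = ((-2*(6*2)²)*(-1*4 - √4/3))*34 = ((-2*12²)*(-4 - ⅓*2))*34 = ((-2*144)*(-4 - ⅔))*34 = -288*(-14/3)*34 = 1344*34 = 45696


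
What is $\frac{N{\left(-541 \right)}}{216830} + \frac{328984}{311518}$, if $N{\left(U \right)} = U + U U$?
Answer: $\frac{197976182}{82373717} \approx 2.4034$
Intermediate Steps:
$N{\left(U \right)} = U + U^{2}$
$\frac{N{\left(-541 \right)}}{216830} + \frac{328984}{311518} = \frac{\left(-541\right) \left(1 - 541\right)}{216830} + \frac{328984}{311518} = \left(-541\right) \left(-540\right) \frac{1}{216830} + 328984 \cdot \frac{1}{311518} = 292140 \cdot \frac{1}{216830} + \frac{4012}{3799} = \frac{29214}{21683} + \frac{4012}{3799} = \frac{197976182}{82373717}$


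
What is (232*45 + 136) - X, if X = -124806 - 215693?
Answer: 351075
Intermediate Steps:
X = -340499
(232*45 + 136) - X = (232*45 + 136) - 1*(-340499) = (10440 + 136) + 340499 = 10576 + 340499 = 351075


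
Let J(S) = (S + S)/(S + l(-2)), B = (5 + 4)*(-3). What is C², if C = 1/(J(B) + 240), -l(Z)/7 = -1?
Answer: 100/5890329 ≈ 1.6977e-5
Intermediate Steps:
l(Z) = 7 (l(Z) = -7*(-1) = 7)
B = -27 (B = 9*(-3) = -27)
J(S) = 2*S/(7 + S) (J(S) = (S + S)/(S + 7) = (2*S)/(7 + S) = 2*S/(7 + S))
C = 10/2427 (C = 1/(2*(-27)/(7 - 27) + 240) = 1/(2*(-27)/(-20) + 240) = 1/(2*(-27)*(-1/20) + 240) = 1/(27/10 + 240) = 1/(2427/10) = 10/2427 ≈ 0.0041203)
C² = (10/2427)² = 100/5890329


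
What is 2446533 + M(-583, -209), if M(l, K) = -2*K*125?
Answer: 2498783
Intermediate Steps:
M(l, K) = -250*K
2446533 + M(-583, -209) = 2446533 - 250*(-209) = 2446533 + 52250 = 2498783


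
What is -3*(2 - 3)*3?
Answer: 9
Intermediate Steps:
-3*(2 - 3)*3 = -3*(-1)*3 = 3*3 = 9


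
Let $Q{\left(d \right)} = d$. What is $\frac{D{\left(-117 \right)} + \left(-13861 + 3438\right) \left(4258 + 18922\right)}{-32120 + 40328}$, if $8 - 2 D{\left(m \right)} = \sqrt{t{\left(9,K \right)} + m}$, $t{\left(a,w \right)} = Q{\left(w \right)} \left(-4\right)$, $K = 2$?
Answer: $- \frac{15100321}{513} - \frac{5 i \sqrt{5}}{16416} \approx -29435.0 - 0.00068106 i$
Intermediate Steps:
$t{\left(a,w \right)} = - 4 w$ ($t{\left(a,w \right)} = w \left(-4\right) = - 4 w$)
$D{\left(m \right)} = 4 - \frac{\sqrt{-8 + m}}{2}$ ($D{\left(m \right)} = 4 - \frac{\sqrt{\left(-4\right) 2 + m}}{2} = 4 - \frac{\sqrt{-8 + m}}{2}$)
$\frac{D{\left(-117 \right)} + \left(-13861 + 3438\right) \left(4258 + 18922\right)}{-32120 + 40328} = \frac{\left(4 - \frac{\sqrt{-8 - 117}}{2}\right) + \left(-13861 + 3438\right) \left(4258 + 18922\right)}{-32120 + 40328} = \frac{\left(4 - \frac{\sqrt{-125}}{2}\right) - 241605140}{8208} = \left(\left(4 - \frac{5 i \sqrt{5}}{2}\right) - 241605140\right) \frac{1}{8208} = \left(-241605136 - \frac{5 i \sqrt{5}}{2}\right) \frac{1}{8208} = - \frac{15100321}{513} - \frac{5 i \sqrt{5}}{16416}$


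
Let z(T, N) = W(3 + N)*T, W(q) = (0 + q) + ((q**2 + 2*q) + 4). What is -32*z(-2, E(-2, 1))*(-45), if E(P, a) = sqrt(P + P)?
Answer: -51840 - 51840*I ≈ -51840.0 - 51840.0*I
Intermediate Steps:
E(P, a) = sqrt(2)*sqrt(P) (E(P, a) = sqrt(2*P) = sqrt(2)*sqrt(P))
W(q) = 4 + q**2 + 3*q (W(q) = q + (4 + q**2 + 2*q) = 4 + q**2 + 3*q)
z(T, N) = T*(13 + (3 + N)**2 + 3*N) (z(T, N) = (4 + (3 + N)**2 + 3*(3 + N))*T = (4 + (3 + N)**2 + (9 + 3*N))*T = (13 + (3 + N)**2 + 3*N)*T = T*(13 + (3 + N)**2 + 3*N))
-32*z(-2, E(-2, 1))*(-45) = -(-64)*(22 + (sqrt(2)*sqrt(-2))**2 + 9*(sqrt(2)*sqrt(-2)))*(-45) = -(-64)*(22 + (sqrt(2)*(I*sqrt(2)))**2 + 9*(sqrt(2)*(I*sqrt(2))))*(-45) = -(-64)*(22 + (2*I)**2 + 9*(2*I))*(-45) = -(-64)*(22 - 4 + 18*I)*(-45) = -(-64)*(18 + 18*I)*(-45) = -32*(-36 - 36*I)*(-45) = (1152 + 1152*I)*(-45) = -51840 - 51840*I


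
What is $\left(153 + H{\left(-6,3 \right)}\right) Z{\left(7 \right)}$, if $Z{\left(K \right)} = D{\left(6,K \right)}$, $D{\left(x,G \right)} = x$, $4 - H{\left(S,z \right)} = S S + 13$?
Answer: $648$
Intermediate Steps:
$H{\left(S,z \right)} = -9 - S^{2}$ ($H{\left(S,z \right)} = 4 - \left(S S + 13\right) = 4 - \left(S^{2} + 13\right) = 4 - \left(13 + S^{2}\right) = -9 - S^{2}$)
$Z{\left(K \right)} = 6$
$\left(153 + H{\left(-6,3 \right)}\right) Z{\left(7 \right)} = \left(153 - 45\right) 6 = 108 \cdot 6 = 648$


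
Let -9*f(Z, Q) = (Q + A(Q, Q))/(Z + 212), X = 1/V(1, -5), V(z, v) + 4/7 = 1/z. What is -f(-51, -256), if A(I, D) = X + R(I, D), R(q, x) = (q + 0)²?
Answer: 195847/4347 ≈ 45.053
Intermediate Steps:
V(z, v) = -4/7 + 1/z
R(q, x) = q²
X = 7/3 (X = 1/(-4/7 + 1/1) = 1/(-4/7 + 1) = 1/(3/7) = 7/3 ≈ 2.3333)
A(I, D) = 7/3 + I²
f(Z, Q) = -(7/3 + Q + Q²)/(9*(212 + Z)) (f(Z, Q) = -(Q + (7/3 + Q²))/(9*(Z + 212)) = -(7/3 + Q + Q²)/(9*(212 + Z)))
-f(-51, -256) = -(-7 - 3*(-256) - 3*(-256)²)/(27*(212 - 51)) = -(-7 + 768 - 3*65536)/(27*161) = -(-7 + 768 - 196608)/(27*161) = -(-195847)/(27*161) = -1*(-195847/4347) = 195847/4347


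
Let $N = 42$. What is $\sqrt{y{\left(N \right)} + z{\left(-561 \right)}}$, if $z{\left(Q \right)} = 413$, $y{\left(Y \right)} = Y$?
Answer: $\sqrt{455} \approx 21.331$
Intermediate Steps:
$\sqrt{y{\left(N \right)} + z{\left(-561 \right)}} = \sqrt{42 + 413} = \sqrt{455}$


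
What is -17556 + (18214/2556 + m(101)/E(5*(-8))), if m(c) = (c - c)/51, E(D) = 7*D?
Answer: -22427461/1278 ≈ -17549.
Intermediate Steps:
m(c) = 0 (m(c) = 0*(1/51) = 0)
-17556 + (18214/2556 + m(101)/E(5*(-8))) = -17556 + (18214/2556 + 0/((7*(5*(-8))))) = -17556 + (18214*(1/2556) + 0/((7*(-40)))) = -17556 + (9107/1278 + 0/(-280)) = -17556 + (9107/1278 + 0*(-1/280)) = -17556 + (9107/1278 + 0) = -17556 + 9107/1278 = -22427461/1278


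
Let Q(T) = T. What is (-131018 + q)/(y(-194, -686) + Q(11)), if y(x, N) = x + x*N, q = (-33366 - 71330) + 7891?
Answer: -227823/132901 ≈ -1.7142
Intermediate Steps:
q = -96805 (q = -104696 + 7891 = -96805)
y(x, N) = x + N*x
(-131018 + q)/(y(-194, -686) + Q(11)) = (-131018 - 96805)/(-194*(1 - 686) + 11) = -227823/(-194*(-685) + 11) = -227823/(132890 + 11) = -227823/132901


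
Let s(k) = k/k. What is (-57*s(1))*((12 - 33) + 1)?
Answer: 1140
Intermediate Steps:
s(k) = 1
(-57*s(1))*((12 - 33) + 1) = (-57*1)*((12 - 33) + 1) = -57*(-21 + 1) = -57*(-20) = 1140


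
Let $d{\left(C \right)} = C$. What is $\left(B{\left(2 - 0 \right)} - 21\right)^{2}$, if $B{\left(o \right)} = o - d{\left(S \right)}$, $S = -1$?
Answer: $324$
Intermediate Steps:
$B{\left(o \right)} = 1 + o$ ($B{\left(o \right)} = o - -1 = o + 1 = 1 + o$)
$\left(B{\left(2 - 0 \right)} - 21\right)^{2} = \left(\left(1 + \left(2 - 0\right)\right) - 21\right)^{2} = \left(\left(1 + \left(2 + 0\right)\right) - 21\right)^{2} = \left(\left(1 + 2\right) - 21\right)^{2} = \left(3 - 21\right)^{2} = \left(-18\right)^{2} = 324$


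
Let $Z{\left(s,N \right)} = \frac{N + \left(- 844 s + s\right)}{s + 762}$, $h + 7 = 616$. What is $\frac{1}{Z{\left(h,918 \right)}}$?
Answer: $- \frac{457}{170823} \approx -0.0026753$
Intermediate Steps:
$h = 609$ ($h = -7 + 616 = 609$)
$Z{\left(s,N \right)} = \frac{N - 843 s}{762 + s}$
$\frac{1}{Z{\left(h,918 \right)}} = \frac{1}{\frac{1}{762 + 609} \left(918 - 513387\right)} = \frac{1}{\frac{1}{1371} \left(918 - 513387\right)} = \frac{1}{\frac{1}{1371} \left(-512469\right)} = \frac{1}{- \frac{170823}{457}} = - \frac{457}{170823}$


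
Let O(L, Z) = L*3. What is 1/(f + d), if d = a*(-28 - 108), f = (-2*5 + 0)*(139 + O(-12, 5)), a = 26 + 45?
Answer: -1/10686 ≈ -9.3580e-5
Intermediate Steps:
O(L, Z) = 3*L
a = 71
f = -1030 (f = (-2*5 + 0)*(139 + 3*(-12)) = (-10 + 0)*(139 - 36) = -10*103 = -1030)
d = -9656 (d = 71*(-28 - 108) = 71*(-136) = -9656)
1/(f + d) = 1/(-1030 - 9656) = 1/(-10686) = -1/10686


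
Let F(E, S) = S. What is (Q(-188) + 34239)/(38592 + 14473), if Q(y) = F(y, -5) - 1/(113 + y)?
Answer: 2567551/3979875 ≈ 0.64513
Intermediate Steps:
Q(y) = -5 - 1/(113 + y)
(Q(-188) + 34239)/(38592 + 14473) = ((-566 - 5*(-188))/(113 - 188) + 34239)/(38592 + 14473) = ((-566 + 940)/(-75) + 34239)/53065 = (-1/75*374 + 34239)*(1/53065) = (-374/75 + 34239)*(1/53065) = (2567551/75)*(1/53065) = 2567551/3979875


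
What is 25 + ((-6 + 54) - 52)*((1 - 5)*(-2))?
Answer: -7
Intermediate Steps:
25 + ((-6 + 54) - 52)*((1 - 5)*(-2)) = 25 + (48 - 52)*(-4*(-2)) = 25 - 4*8 = 25 - 32 = -7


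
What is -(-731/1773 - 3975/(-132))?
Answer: -2317061/78012 ≈ -29.701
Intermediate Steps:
-(-731/1773 - 3975/(-132)) = -(-731*1/1773 - 3975*(-1/132)) = -(-731/1773 + 1325/44) = -1*2317061/78012 = -2317061/78012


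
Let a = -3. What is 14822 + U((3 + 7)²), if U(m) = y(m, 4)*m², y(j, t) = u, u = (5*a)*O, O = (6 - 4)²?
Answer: -585178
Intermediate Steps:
O = 4 (O = 2² = 4)
u = -60 (u = (5*(-3))*4 = -15*4 = -60)
y(j, t) = -60
U(m) = -60*m²
14822 + U((3 + 7)²) = 14822 - 60*(3 + 7)⁴ = 14822 - 60*(10²)² = 14822 - 60*100² = 14822 - 60*10000 = 14822 - 600000 = -585178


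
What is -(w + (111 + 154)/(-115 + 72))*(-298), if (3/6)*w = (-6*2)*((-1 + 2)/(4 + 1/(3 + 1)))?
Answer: -2572634/731 ≈ -3519.3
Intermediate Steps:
w = -96/17 (w = 2*((-6*2)*((-1 + 2)/(4 + 1/(3 + 1)))) = 2*(-12/(4 + 1/4)) = 2*(-12/(4 + ¼)) = 2*(-12/17/4) = 2*(-12*4/17) = 2*(-48/17) = -96/17 ≈ -5.6471)
-(w + (111 + 154)/(-115 + 72))*(-298) = -(-96/17 + (111 + 154)/(-115 + 72))*(-298) = -(-96/17 + 265/(-43))*(-298) = -(-96/17 + 265*(-1/43))*(-298) = -(-96/17 - 265/43)*(-298) = -(-8633)*(-298)/731 = -1*2572634/731 = -2572634/731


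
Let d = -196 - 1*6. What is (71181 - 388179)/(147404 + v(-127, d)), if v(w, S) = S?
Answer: -14409/6691 ≈ -2.1535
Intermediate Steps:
d = -202 (d = -196 - 6 = -202)
(71181 - 388179)/(147404 + v(-127, d)) = (71181 - 388179)/(147404 - 202) = -316998/147202 = -316998*1/147202 = -14409/6691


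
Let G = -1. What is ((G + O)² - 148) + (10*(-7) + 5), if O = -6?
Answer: -164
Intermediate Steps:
((G + O)² - 148) + (10*(-7) + 5) = ((-1 - 6)² - 148) + (10*(-7) + 5) = ((-7)² - 148) + (-70 + 5) = (49 - 148) - 65 = -99 - 65 = -164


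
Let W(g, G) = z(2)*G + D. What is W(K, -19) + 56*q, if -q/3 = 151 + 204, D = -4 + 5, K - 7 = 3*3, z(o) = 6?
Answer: -59753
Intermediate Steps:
K = 16 (K = 7 + 3*3 = 7 + 9 = 16)
D = 1
q = -1065 (q = -3*(151 + 204) = -3*355 = -1065)
W(g, G) = 1 + 6*G (W(g, G) = 6*G + 1 = 1 + 6*G)
W(K, -19) + 56*q = (1 + 6*(-19)) + 56*(-1065) = (1 - 114) - 59640 = -113 - 59640 = -59753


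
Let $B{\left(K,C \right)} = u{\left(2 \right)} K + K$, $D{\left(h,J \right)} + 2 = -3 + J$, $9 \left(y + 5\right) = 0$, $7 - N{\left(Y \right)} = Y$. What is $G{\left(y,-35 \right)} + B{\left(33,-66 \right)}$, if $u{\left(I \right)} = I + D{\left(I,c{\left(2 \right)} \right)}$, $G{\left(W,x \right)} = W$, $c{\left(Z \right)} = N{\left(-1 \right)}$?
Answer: $193$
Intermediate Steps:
$N{\left(Y \right)} = 7 - Y$
$c{\left(Z \right)} = 8$ ($c{\left(Z \right)} = 7 - -1 = 7 + 1 = 8$)
$y = -5$ ($y = -5 + \frac{1}{9} \cdot 0 = -5 + 0 = -5$)
$D{\left(h,J \right)} = -5 + J$ ($D{\left(h,J \right)} = -2 + \left(-3 + J\right) = -5 + J$)
$u{\left(I \right)} = 3 + I$ ($u{\left(I \right)} = I + \left(-5 + 8\right) = I + 3 = 3 + I$)
$B{\left(K,C \right)} = 6 K$ ($B{\left(K,C \right)} = \left(3 + 2\right) K + K = 5 K + K = 6 K$)
$G{\left(y,-35 \right)} + B{\left(33,-66 \right)} = -5 + 6 \cdot 33 = -5 + 198 = 193$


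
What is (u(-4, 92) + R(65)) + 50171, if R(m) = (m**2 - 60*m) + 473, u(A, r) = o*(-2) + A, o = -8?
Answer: 50981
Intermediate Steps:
u(A, r) = 16 + A (u(A, r) = -8*(-2) + A = 16 + A)
R(m) = 473 + m**2 - 60*m
(u(-4, 92) + R(65)) + 50171 = ((16 - 4) + (473 + 65**2 - 60*65)) + 50171 = (12 + (473 + 4225 - 3900)) + 50171 = (12 + 798) + 50171 = 810 + 50171 = 50981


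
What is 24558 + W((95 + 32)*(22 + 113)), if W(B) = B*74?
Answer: 1293288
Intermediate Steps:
W(B) = 74*B
24558 + W((95 + 32)*(22 + 113)) = 24558 + 74*((95 + 32)*(22 + 113)) = 24558 + 74*(127*135) = 24558 + 74*17145 = 24558 + 1268730 = 1293288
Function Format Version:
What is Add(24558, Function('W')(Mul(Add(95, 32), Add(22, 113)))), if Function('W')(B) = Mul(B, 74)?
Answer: 1293288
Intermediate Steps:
Function('W')(B) = Mul(74, B)
Add(24558, Function('W')(Mul(Add(95, 32), Add(22, 113)))) = Add(24558, Mul(74, Mul(Add(95, 32), Add(22, 113)))) = Add(24558, Mul(74, Mul(127, 135))) = Add(24558, Mul(74, 17145)) = Add(24558, 1268730) = 1293288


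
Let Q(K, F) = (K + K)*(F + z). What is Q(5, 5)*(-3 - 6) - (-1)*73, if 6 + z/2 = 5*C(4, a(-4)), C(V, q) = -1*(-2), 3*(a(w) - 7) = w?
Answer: -1097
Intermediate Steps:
a(w) = 7 + w/3
C(V, q) = 2
z = 8 (z = -12 + 2*(5*2) = -12 + 2*10 = -12 + 20 = 8)
Q(K, F) = 2*K*(8 + F) (Q(K, F) = (K + K)*(F + 8) = (2*K)*(8 + F) = 2*K*(8 + F))
Q(5, 5)*(-3 - 6) - (-1)*73 = (2*5*(8 + 5))*(-3 - 6) - (-1)*73 = (2*5*13)*(-9) - 1*(-73) = 130*(-9) + 73 = -1170 + 73 = -1097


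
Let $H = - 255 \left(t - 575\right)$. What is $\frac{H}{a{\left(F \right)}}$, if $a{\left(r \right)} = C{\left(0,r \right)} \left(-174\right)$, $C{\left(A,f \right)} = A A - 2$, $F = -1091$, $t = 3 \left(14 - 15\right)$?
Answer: $\frac{24565}{58} \approx 423.53$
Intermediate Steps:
$t = -3$ ($t = 3 \left(-1\right) = -3$)
$C{\left(A,f \right)} = -2 + A^{2}$ ($C{\left(A,f \right)} = A^{2} - 2 = -2 + A^{2}$)
$H = 147390$ ($H = - 255 \left(-3 - 575\right) = \left(-255\right) \left(-578\right) = 147390$)
$a{\left(r \right)} = 348$ ($a{\left(r \right)} = \left(-2 + 0^{2}\right) \left(-174\right) = \left(-2 + 0\right) \left(-174\right) = \left(-2\right) \left(-174\right) = 348$)
$\frac{H}{a{\left(F \right)}} = \frac{147390}{348} = 147390 \cdot \frac{1}{348} = \frac{24565}{58}$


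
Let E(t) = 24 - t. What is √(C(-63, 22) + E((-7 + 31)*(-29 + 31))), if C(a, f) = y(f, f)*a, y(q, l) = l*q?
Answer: 2*I*√7629 ≈ 174.69*I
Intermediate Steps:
C(a, f) = a*f² (C(a, f) = (f*f)*a = f²*a = a*f²)
√(C(-63, 22) + E((-7 + 31)*(-29 + 31))) = √(-63*22² + (24 - (-7 + 31)*(-29 + 31))) = √(-63*484 + (24 - 24*2)) = √(-30492 + (24 - 1*48)) = √(-30492 + (24 - 48)) = √(-30492 - 24) = √(-30516) = 2*I*√7629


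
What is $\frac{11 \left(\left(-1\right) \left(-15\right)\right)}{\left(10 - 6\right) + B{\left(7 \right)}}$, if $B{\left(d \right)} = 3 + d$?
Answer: $\frac{165}{14} \approx 11.786$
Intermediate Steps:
$\frac{11 \left(\left(-1\right) \left(-15\right)\right)}{\left(10 - 6\right) + B{\left(7 \right)}} = \frac{11 \left(\left(-1\right) \left(-15\right)\right)}{\left(10 - 6\right) + \left(3 + 7\right)} = \frac{11 \cdot 15}{4 + 10} = \frac{165}{14}$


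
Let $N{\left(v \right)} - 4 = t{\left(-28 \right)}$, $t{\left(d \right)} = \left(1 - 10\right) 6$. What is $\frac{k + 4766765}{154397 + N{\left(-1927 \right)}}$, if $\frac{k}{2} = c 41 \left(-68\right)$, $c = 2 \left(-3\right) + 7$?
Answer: $\frac{1587063}{51449} \approx 30.847$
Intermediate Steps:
$t{\left(d \right)} = -54$ ($t{\left(d \right)} = \left(1 - 10\right) 6 = \left(-9\right) 6 = -54$)
$c = 1$ ($c = -6 + 7 = 1$)
$N{\left(v \right)} = -50$ ($N{\left(v \right)} = 4 - 54 = -50$)
$k = -5576$ ($k = 2 \cdot 1 \cdot 41 \left(-68\right) = 2 \cdot 41 \left(-68\right) = 2 \left(-2788\right) = -5576$)
$\frac{k + 4766765}{154397 + N{\left(-1927 \right)}} = \frac{-5576 + 4766765}{154397 - 50} = \frac{4761189}{154347} = 4761189 \cdot \frac{1}{154347} = \frac{1587063}{51449}$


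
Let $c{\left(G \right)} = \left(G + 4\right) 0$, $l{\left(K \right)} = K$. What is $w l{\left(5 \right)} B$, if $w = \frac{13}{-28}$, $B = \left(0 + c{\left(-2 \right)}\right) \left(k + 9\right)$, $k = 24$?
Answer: $0$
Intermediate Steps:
$c{\left(G \right)} = 0$ ($c{\left(G \right)} = \left(4 + G\right) 0 = 0$)
$B = 0$ ($B = \left(0 + 0\right) \left(24 + 9\right) = 0 \cdot 33 = 0$)
$w = - \frac{13}{28}$ ($w = 13 \left(- \frac{1}{28}\right) = - \frac{13}{28} \approx -0.46429$)
$w l{\left(5 \right)} B = \left(- \frac{13}{28}\right) 5 \cdot 0 = \left(- \frac{65}{28}\right) 0 = 0$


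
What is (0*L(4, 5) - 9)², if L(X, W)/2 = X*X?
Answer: 81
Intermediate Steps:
L(X, W) = 2*X² (L(X, W) = 2*(X*X) = 2*X²)
(0*L(4, 5) - 9)² = (0*(2*4²) - 9)² = (0*(2*16) - 9)² = (0*32 - 9)² = (0 - 9)² = (-9)² = 81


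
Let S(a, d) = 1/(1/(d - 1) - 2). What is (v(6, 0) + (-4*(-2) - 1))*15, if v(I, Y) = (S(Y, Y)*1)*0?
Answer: 105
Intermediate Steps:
S(a, d) = 1/(-2 + 1/(-1 + d)) (S(a, d) = 1/(1/(-1 + d) - 2) = 1/(-2 + 1/(-1 + d)))
v(I, Y) = 0 (v(I, Y) = (((1 - Y)/(-3 + 2*Y))*1)*0 = ((1 - Y)/(-3 + 2*Y))*0 = 0)
(v(6, 0) + (-4*(-2) - 1))*15 = (0 + (-4*(-2) - 1))*15 = (0 + (8 - 1))*15 = (0 + 7)*15 = 7*15 = 105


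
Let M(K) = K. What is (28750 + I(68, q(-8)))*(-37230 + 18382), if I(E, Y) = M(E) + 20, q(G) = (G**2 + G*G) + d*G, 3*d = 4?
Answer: -543538624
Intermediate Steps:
d = 4/3 (d = (1/3)*4 = 4/3 ≈ 1.3333)
q(G) = 2*G**2 + 4*G/3 (q(G) = (G**2 + G*G) + 4*G/3 = (G**2 + G**2) + 4*G/3 = 2*G**2 + 4*G/3)
I(E, Y) = 20 + E (I(E, Y) = E + 20 = 20 + E)
(28750 + I(68, q(-8)))*(-37230 + 18382) = (28750 + (20 + 68))*(-37230 + 18382) = (28750 + 88)*(-18848) = 28838*(-18848) = -543538624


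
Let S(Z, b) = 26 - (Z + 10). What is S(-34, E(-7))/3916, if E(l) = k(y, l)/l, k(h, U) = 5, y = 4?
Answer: 25/1958 ≈ 0.012768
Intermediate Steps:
E(l) = 5/l
S(Z, b) = 16 - Z (S(Z, b) = 26 - (10 + Z) = 26 + (-10 - Z) = 16 - Z)
S(-34, E(-7))/3916 = (16 - 1*(-34))/3916 = (16 + 34)*(1/3916) = 50*(1/3916) = 25/1958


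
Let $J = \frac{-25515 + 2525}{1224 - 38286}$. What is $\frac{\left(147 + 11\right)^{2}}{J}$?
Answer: $\frac{462607884}{11495} \approx 40244.0$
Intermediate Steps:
$J = \frac{11495}{18531}$ ($J = - \frac{22990}{-37062} = \left(-22990\right) \left(- \frac{1}{37062}\right) = \frac{11495}{18531} \approx 0.62031$)
$\frac{\left(147 + 11\right)^{2}}{J} = \frac{\left(147 + 11\right)^{2}}{\frac{11495}{18531}} = 158^{2} \cdot \frac{18531}{11495} = 24964 \cdot \frac{18531}{11495} = \frac{462607884}{11495}$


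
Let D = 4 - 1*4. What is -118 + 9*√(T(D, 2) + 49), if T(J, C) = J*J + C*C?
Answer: -118 + 9*√53 ≈ -52.479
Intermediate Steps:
D = 0 (D = 4 - 4 = 0)
T(J, C) = C² + J² (T(J, C) = J² + C² = C² + J²)
-118 + 9*√(T(D, 2) + 49) = -118 + 9*√((2² + 0²) + 49) = -118 + 9*√((4 + 0) + 49) = -118 + 9*√(4 + 49) = -118 + 9*√53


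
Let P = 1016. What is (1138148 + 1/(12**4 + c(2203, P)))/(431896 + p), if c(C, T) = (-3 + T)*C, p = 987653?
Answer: 2563536101501/3197356678875 ≈ 0.80177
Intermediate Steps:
c(C, T) = C*(-3 + T)
(1138148 + 1/(12**4 + c(2203, P)))/(431896 + p) = (1138148 + 1/(12**4 + 2203*(-3 + 1016)))/(431896 + 987653) = (1138148 + 1/(20736 + 2203*1013))/1419549 = (1138148 + 1/(20736 + 2231639))*(1/1419549) = (1138148 + 1/2252375)*(1/1419549) = (2563536101501/2252375)*(1/1419549) = 2563536101501/3197356678875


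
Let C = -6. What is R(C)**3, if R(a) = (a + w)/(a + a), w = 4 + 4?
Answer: -1/216 ≈ -0.0046296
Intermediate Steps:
w = 8
R(a) = (8 + a)/(2*a) (R(a) = (a + 8)/(a + a) = (8 + a)/((2*a)) = (8 + a)*(1/(2*a)) = (8 + a)/(2*a))
R(C)**3 = ((1/2)*(8 - 6)/(-6))**3 = ((1/2)*(-1/6)*2)**3 = (-1/6)**3 = -1/216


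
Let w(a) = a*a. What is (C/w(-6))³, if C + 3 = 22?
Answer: 6859/46656 ≈ 0.14701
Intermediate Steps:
C = 19 (C = -3 + 22 = 19)
w(a) = a²
(C/w(-6))³ = (19/((-6)²))³ = (19/36)³ = 6859/46656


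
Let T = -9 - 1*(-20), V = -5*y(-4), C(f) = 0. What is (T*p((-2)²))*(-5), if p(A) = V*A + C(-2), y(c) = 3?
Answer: 3300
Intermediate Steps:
V = -15 (V = -5*3 = -15)
T = 11 (T = -9 + 20 = 11)
p(A) = -15*A (p(A) = -15*A + 0 = -15*A)
(T*p((-2)²))*(-5) = (11*(-15*(-2)²))*(-5) = (11*(-15*4))*(-5) = (11*(-60))*(-5) = -660*(-5) = 3300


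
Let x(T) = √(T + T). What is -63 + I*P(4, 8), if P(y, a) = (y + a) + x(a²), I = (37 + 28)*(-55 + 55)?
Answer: -63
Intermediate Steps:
I = 0 (I = 65*0 = 0)
x(T) = √2*√T (x(T) = √(2*T) = √2*√T)
P(y, a) = a + y + √2*√(a²) (P(y, a) = (y + a) + √2*√(a²) = (a + y) + √2*√(a²) = a + y + √2*√(a²))
-63 + I*P(4, 8) = -63 + 0*(8 + 4 + √2*√(8²)) = -63 + 0*(8 + 4 + √2*√64) = -63 + 0*(8 + 4 + √2*8) = -63 + 0*(8 + 4 + 8*√2) = -63 + 0*(12 + 8*√2) = -63 + 0 = -63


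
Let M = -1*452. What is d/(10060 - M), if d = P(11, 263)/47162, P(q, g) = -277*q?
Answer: -3047/495766944 ≈ -6.1460e-6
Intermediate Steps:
M = -452
d = -3047/47162 (d = -277*11/47162 = -3047*1/47162 = -3047/47162 ≈ -0.064607)
d/(10060 - M) = -3047/(47162*(10060 - 1*(-452))) = -3047/(47162*(10060 + 452)) = -3047/47162/10512 = -3047/47162*1/10512 = -3047/495766944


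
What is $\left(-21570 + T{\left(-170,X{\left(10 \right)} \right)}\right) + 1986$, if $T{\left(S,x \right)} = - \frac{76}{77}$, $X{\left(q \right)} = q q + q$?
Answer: $- \frac{1508044}{77} \approx -19585.0$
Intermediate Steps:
$X{\left(q \right)} = q + q^{2}$ ($X{\left(q \right)} = q^{2} + q = q + q^{2}$)
$T{\left(S,x \right)} = - \frac{76}{77}$ ($T{\left(S,x \right)} = \left(-76\right) \frac{1}{77} = - \frac{76}{77}$)
$\left(-21570 + T{\left(-170,X{\left(10 \right)} \right)}\right) + 1986 = \left(-21570 - \frac{76}{77}\right) + 1986 = - \frac{1660966}{77} + 1986 = - \frac{1508044}{77}$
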